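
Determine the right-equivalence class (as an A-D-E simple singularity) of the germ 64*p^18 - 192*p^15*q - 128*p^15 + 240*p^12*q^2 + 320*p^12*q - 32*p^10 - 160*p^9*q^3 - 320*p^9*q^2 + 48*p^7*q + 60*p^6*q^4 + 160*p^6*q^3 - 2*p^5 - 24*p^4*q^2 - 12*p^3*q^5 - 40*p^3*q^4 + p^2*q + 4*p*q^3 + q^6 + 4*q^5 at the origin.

The Hessian of f at 0 has rank 0. Corank 2; j^3 = p^2*q has shape L^2 M (L != M), so D-series; mu = 7 gives D_7.

D_7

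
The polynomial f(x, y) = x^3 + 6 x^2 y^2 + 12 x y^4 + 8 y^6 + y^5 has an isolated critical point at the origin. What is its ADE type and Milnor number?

Type E_8, Milnor number mu = 8.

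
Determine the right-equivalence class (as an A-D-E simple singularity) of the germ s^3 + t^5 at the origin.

E_{8}

The Hessian of f at 0 has rank 0. Corank 2; j^3 = s^3 is a perfect cube, so E-series; the 5-jet and mu = 8 give E_8.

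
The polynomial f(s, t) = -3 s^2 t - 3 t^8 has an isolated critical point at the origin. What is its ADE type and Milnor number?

Type D9, Milnor number mu = 9.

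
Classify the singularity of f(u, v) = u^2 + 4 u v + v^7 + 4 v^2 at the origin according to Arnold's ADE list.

A_{6}

The Hessian of f at 0 is [[2, 4], [4, 8]] with rank 1, so corank 1. A Groebner basis of the Jacobian ideal J(f) in C{u,v} is {v^6, u + 2*v}; counting standard monomials gives mu = 6. Corank 1: A-series; mu = 6 gives A_6.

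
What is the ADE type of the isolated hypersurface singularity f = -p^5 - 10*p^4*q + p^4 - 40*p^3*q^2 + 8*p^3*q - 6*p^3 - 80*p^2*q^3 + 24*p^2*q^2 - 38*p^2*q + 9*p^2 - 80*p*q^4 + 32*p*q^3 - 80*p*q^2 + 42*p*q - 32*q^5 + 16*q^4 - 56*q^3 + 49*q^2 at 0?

A_4

The Hessian of f at 0 has rank 1. Corank 1: A-series; mu = 4 gives A_4.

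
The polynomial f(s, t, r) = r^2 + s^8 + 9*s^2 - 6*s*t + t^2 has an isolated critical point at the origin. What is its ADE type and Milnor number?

Type A_{7}, Milnor number mu = 7.

The Hessian of f at 0 has rank 2. Corank 1: A-series; mu = 7 gives A_7.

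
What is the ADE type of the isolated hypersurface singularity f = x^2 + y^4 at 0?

A_{3}

The Hessian of f at 0 is [[2, 0], [0, 0]] with rank 1, so corank 1. A Groebner basis of the Jacobian ideal J(f) in C{x,y} is {y^3, x}; counting standard monomials gives mu = 3. Corank 1: A-series; mu = 3 gives A_3.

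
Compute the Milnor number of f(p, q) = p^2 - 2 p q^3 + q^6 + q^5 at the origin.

The Hessian of f at 0 is [[2, 0], [0, 0]] with rank 1, so corank 1. A Groebner basis of the Jacobian ideal J(f) in C{p,q} is {-p + q^3, p^2, p*q}; counting standard monomials gives mu = 4. Corank 1: A-series; mu = 4 gives A_4.

4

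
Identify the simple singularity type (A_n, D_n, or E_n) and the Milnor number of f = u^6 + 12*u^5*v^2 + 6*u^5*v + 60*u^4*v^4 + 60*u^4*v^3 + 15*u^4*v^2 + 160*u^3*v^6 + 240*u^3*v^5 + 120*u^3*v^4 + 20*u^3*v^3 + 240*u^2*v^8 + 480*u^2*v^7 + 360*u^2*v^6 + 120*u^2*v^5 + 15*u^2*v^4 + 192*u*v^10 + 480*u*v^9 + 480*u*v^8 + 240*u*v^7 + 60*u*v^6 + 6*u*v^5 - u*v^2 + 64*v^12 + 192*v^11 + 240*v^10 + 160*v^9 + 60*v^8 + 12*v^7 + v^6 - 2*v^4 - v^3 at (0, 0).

The Hessian of f at 0 is [[0, 0], [0, 0]] with rank 0, so corank 2. A Groebner basis of the Jacobian ideal J(f) in C{u,v} is {u^5 - v^2/6, v^3, u*v + v^2}; counting standard monomials gives mu = 7. Corank 2; j^3 = -v^2*(u + v) has shape L^2 M (L != M), so D-series; mu = 7 gives D_7.

Type D7, Milnor number mu = 7.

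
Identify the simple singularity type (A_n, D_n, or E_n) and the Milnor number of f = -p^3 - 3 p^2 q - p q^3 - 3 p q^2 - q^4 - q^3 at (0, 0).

Type E_{7}, Milnor number mu = 7.

The Hessian of f at 0 is [[0, 0], [0, 0]] with rank 0, so corank 2. A Groebner basis of the Jacobian ideal J(f) in C{p,q} is {p^3 + 3*p^2*q + 6*p^2 + 12*p*q + 6*q^2, -3*p^2 + p*q^2 - 6*p*q - 3*q^2, 3*p^2 + 6*p*q + q^3 + 3*q^2}; counting standard monomials gives mu = 7. Corank 2; j^3 = -(p + q)^3 is a perfect cube, so E-series; the 4-jet and mu = 7 give E_7.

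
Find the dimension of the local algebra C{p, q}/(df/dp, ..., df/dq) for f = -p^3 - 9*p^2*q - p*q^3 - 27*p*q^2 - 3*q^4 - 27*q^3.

The Hessian of f at 0 has rank 0. Corank 2; j^3 = -(p + 3*q)^3 is a perfect cube, so E-series; the 4-jet and mu = 7 give E_7.

7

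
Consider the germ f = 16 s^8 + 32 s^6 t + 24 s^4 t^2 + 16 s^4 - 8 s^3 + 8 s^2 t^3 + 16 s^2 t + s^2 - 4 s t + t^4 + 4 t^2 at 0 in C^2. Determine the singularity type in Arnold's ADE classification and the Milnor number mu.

Type A_3, Milnor number mu = 3.

The Hessian of f at 0 is [[2, -4], [-4, 8]] with rank 1, so corank 1. A Groebner basis of the Jacobian ideal J(f) in C{s,t} is {s^2 - s/4 + t/2, s*t - s/8 + t/4, -s/16 + t^2 + t/8}; counting standard monomials gives mu = 3. Corank 1: A-series; mu = 3 gives A_3.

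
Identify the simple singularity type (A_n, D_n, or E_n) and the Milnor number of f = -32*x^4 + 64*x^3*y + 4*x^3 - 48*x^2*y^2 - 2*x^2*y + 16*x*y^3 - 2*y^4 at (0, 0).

Type D5, Milnor number mu = 5.

The Hessian of f at 0 is [[0, 0], [0, 0]] with rank 0, so corank 2. A Groebner basis of the Jacobian ideal J(f) in C{x,y} is {x*y^2, x*y/8 + y^3, x^2 - x*y/2}; counting standard monomials gives mu = 5. Corank 2; j^3 = 2*x^2*(2*x - y) has shape L^2 M (L != M), so D-series; mu = 5 gives D_5.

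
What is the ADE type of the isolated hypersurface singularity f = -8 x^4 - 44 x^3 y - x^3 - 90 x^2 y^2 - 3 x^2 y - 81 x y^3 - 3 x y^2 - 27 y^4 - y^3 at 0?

The Hessian of f at 0 is [[0, 0], [0, 0]] with rank 0, so corank 2. A Groebner basis of the Jacobian ideal J(f) in C{x,y} is {3*x^2/4 + 3*x*y/2 + y^4 + y^3/4 + 3*y^2/4, x^3 + 15*x^2/4 + 15*x*y/2 + 9*y^3/4 + 15*y^2/4, x^2*y - 9*x^2/4 - 9*x*y/2 - 7*y^3/4 - 9*y^2/4, x^2 + x*y^2 + 2*x*y + 4*y^3/3 + y^2}; counting standard monomials gives mu = 7. Corank 2; j^3 = -(x + y)^3 is a perfect cube, so E-series; the 4-jet and mu = 7 give E_7.

E_{7}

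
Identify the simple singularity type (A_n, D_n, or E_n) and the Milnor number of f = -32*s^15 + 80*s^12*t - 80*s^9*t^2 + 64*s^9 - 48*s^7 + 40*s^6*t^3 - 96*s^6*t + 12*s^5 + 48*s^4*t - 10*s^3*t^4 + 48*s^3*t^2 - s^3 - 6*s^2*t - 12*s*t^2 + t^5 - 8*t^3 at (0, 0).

Type E8, Milnor number mu = 8.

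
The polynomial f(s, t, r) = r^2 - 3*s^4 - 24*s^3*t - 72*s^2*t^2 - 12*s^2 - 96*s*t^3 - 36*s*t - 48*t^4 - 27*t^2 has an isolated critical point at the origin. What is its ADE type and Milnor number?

The Hessian of f at 0 is [[-24, -36, 0], [-36, -54, 0], [0, 0, 2]] with rank 2, so corank 1. A Groebner basis of the Jacobian ideal J(f) in C{s,t,r} is {t^3, s + 3*t/2, r}; counting standard monomials gives mu = 3. Corank 1: A-series; mu = 3 gives A_3.

Type A_{3}, Milnor number mu = 3.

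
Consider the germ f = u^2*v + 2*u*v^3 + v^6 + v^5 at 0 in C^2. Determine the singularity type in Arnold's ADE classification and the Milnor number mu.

The Hessian of f at 0 has rank 0. Corank 2; j^3 = u^2*v has shape L^2 M (L != M), so D-series; mu = 7 gives D_7.

Type D7, Milnor number mu = 7.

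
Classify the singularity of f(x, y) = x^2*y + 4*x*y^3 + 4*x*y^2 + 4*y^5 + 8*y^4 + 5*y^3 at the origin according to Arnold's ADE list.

The Hessian of f at 0 has rank 0. Corank 2; j^3 = y*(x^2 + 4*x*y + 5*y^2) splits into three distinct lines over C (the quadratic factor has nonzero discriminant), so D_4.

D_{4}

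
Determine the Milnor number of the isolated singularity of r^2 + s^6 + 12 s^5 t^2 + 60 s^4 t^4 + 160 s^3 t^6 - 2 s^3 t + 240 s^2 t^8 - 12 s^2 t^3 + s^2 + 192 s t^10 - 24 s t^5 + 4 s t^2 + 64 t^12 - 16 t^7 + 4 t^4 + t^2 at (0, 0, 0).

The Hessian of f at 0 has rank 3. Corank 0: nondegenerate Morse point, so A_1.

1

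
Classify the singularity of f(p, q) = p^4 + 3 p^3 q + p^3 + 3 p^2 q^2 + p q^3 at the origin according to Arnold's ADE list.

E7

The Hessian of f at 0 has rank 0. Corank 2; j^3 = p^3 is a perfect cube, so E-series; the 4-jet and mu = 7 give E_7.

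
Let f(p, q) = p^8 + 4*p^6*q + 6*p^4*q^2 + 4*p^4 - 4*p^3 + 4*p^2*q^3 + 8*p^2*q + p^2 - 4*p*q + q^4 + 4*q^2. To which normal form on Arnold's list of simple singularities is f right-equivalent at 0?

The Hessian of f at 0 is [[2, -4], [-4, 8]] with rank 1, so corank 1. A Groebner basis of the Jacobian ideal J(f) in C{p,q} is {p^2 - p/2 + q, p*q - p/4 + q/2, -p/8 + q^2 + q/4}; counting standard monomials gives mu = 3. Corank 1: A-series; mu = 3 gives A_3.

A_3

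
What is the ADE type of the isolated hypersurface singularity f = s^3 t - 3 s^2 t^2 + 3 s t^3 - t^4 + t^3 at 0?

The Hessian of f at 0 has rank 0. Corank 2; j^3 = t^3 is a perfect cube, so E-series; the 4-jet and mu = 7 give E_7.

E7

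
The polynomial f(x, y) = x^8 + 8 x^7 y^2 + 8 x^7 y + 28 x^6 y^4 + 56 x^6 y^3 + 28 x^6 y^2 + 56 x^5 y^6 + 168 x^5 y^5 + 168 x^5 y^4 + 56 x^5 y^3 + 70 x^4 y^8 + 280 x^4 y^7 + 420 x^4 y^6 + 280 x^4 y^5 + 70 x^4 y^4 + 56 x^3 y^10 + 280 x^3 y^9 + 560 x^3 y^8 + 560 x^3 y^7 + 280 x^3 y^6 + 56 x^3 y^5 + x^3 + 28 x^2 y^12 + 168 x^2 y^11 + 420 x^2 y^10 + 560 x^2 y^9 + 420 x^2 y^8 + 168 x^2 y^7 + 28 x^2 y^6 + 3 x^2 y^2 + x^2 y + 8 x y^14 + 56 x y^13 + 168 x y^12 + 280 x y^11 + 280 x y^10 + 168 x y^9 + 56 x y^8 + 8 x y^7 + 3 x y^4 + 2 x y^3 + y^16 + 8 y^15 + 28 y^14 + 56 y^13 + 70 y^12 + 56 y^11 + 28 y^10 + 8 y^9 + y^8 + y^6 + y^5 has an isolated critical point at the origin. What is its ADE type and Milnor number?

Type D_{9}, Milnor number mu = 9.

The Hessian of f at 0 has rank 0. Corank 2; j^3 = x^2*(x + y) has shape L^2 M (L != M), so D-series; mu = 9 gives D_9.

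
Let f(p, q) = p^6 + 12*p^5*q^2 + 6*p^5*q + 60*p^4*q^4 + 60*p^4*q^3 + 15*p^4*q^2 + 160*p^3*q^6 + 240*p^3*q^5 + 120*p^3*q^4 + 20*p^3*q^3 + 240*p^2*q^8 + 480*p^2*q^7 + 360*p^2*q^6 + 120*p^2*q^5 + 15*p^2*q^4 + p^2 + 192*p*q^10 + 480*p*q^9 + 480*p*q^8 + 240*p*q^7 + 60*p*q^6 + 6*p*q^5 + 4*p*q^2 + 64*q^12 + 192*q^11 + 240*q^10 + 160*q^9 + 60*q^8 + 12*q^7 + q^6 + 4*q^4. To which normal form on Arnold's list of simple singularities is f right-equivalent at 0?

The Hessian of f at 0 is [[2, 0], [0, 0]] with rank 1, so corank 1. A Groebner basis of the Jacobian ideal J(f) in C{p,q} is {p^3, p^2*q, p/2 + q^2}; counting standard monomials gives mu = 5. Corank 1: A-series; mu = 5 gives A_5.

A_5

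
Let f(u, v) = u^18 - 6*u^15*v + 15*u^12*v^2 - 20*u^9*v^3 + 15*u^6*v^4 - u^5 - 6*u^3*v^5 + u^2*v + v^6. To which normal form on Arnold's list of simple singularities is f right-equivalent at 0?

D7

The Hessian of f at 0 is [[0, 0], [0, 0]] with rank 0, so corank 2. A Groebner basis of the Jacobian ideal J(f) in C{u,v} is {u^2/6 + v^5, u^3, u*v}; counting standard monomials gives mu = 7. Corank 2; j^3 = u^2*v has shape L^2 M (L != M), so D-series; mu = 7 gives D_7.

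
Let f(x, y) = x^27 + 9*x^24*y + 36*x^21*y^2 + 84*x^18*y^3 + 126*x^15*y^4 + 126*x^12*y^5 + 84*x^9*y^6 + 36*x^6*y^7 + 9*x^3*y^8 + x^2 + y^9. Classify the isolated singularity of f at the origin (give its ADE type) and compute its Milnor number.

The Hessian of f at 0 is [[2, 0], [0, 0]] with rank 1, so corank 1. A Groebner basis of the Jacobian ideal J(f) in C{x,y} is {y^8, x}; counting standard monomials gives mu = 8. Corank 1: A-series; mu = 8 gives A_8.

Type A8, Milnor number mu = 8.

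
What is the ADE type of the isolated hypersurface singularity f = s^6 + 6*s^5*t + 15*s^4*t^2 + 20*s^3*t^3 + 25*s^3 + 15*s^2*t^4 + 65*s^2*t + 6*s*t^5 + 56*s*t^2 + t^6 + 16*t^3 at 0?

The Hessian of f at 0 has rank 0. Corank 2; j^3 = (s + t)*(5*s + 4*t)^2 has shape L^2 M (L != M), so D-series; mu = 7 gives D_7.

D7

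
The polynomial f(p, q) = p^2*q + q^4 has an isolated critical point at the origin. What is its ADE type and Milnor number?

Type D_5, Milnor number mu = 5.

The Hessian of f at 0 is [[0, 0], [0, 0]] with rank 0, so corank 2. A Groebner basis of the Jacobian ideal J(f) in C{p,q} is {p^3, p^2/4 + q^3, p*q}; counting standard monomials gives mu = 5. Corank 2; j^3 = p^2*q has shape L^2 M (L != M), so D-series; mu = 5 gives D_5.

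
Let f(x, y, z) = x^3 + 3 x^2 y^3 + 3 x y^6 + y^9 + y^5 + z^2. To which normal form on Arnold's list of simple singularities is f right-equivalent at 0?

The Hessian of f at 0 is [[0, 0, 0], [0, 0, 0], [0, 0, 2]] with rank 1, so corank 2. A Groebner basis of the Jacobian ideal J(f) in C{x,y,z} is {x^2/2 + x*y^3, y^4, x^3, x^2*y, z}; counting standard monomials gives mu = 8. Corank 2; j^3 = x^3 is a perfect cube, so E-series; the 5-jet and mu = 8 give E_8.

E_{8}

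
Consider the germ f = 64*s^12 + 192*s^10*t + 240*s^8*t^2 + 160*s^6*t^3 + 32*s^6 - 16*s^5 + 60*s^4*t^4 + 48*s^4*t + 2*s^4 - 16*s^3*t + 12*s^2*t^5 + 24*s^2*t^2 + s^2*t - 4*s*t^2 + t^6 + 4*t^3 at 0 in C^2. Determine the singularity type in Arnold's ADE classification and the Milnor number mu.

Type D_{7}, Milnor number mu = 7.

The Hessian of f at 0 is [[0, 0], [0, 0]] with rank 0, so corank 2. A Groebner basis of the Jacobian ideal J(f) in C{s,t} is {10*s^2/1533 - 14333*s*t/392448 + t^4 + 4093*t^3/24528 + 3071*t^2/65408, s^3 - 128*s^2/511 + 1027*s*t/2044 - 4*t^3/511 - 3*t^2/1022, s^2*t - s*t/4 + t^2/2, 32*s^2/1533 + s*t^2 - 4093*s*t/24528 - 1021*t^3/1533 + 1023*t^2/4088}; counting standard monomials gives mu = 7. Corank 2; j^3 = t*(s - 2*t)^2 has shape L^2 M (L != M), so D-series; mu = 7 gives D_7.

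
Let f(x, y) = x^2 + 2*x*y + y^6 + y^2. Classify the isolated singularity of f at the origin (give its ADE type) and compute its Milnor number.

The Hessian of f at 0 is [[2, 2], [2, 2]] with rank 1, so corank 1. A Groebner basis of the Jacobian ideal J(f) in C{x,y} is {y^5, x + y}; counting standard monomials gives mu = 5. Corank 1: A-series; mu = 5 gives A_5.

Type A_5, Milnor number mu = 5.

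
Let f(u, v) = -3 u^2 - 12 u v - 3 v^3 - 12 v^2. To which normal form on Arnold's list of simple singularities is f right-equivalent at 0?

A2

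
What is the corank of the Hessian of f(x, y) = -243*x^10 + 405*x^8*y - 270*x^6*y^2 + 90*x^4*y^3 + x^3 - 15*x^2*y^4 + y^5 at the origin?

2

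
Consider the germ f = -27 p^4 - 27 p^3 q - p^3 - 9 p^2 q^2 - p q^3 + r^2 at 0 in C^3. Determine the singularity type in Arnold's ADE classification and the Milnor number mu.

Type E7, Milnor number mu = 7.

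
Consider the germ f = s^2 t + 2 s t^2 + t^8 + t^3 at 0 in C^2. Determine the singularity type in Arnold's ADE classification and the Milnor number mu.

The Hessian of f at 0 has rank 0. Corank 2; j^3 = t*(s + t)^2 has shape L^2 M (L != M), so D-series; mu = 9 gives D_9.

Type D9, Milnor number mu = 9.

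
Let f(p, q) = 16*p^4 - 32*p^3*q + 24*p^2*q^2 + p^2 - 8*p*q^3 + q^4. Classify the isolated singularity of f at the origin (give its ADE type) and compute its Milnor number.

Type A_{3}, Milnor number mu = 3.

The Hessian of f at 0 is [[2, 0], [0, 0]] with rank 1, so corank 1. A Groebner basis of the Jacobian ideal J(f) in C{p,q} is {q^3, p}; counting standard monomials gives mu = 3. Corank 1: A-series; mu = 3 gives A_3.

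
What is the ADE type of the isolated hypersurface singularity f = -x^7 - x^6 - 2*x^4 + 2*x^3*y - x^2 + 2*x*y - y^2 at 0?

The Hessian of f at 0 is [[-2, 2], [2, -2]] with rank 1, so corank 1. A Groebner basis of the Jacobian ideal J(f) in C{x,y} is {x*y + y^4 - y^2, x*y^2 + x/3 - 2*y^3/3 - y/3, x^2 - 2*x*y + y^2}; counting standard monomials gives mu = 6. Corank 1: A-series; mu = 6 gives A_6.

A6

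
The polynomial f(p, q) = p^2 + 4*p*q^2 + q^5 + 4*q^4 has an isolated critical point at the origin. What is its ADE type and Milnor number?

The Hessian of f at 0 is [[2, 0], [0, 0]] with rank 1, so corank 1. A Groebner basis of the Jacobian ideal J(f) in C{p,q} is {p^2, p/2 + q^2}; counting standard monomials gives mu = 4. Corank 1: A-series; mu = 4 gives A_4.

Type A4, Milnor number mu = 4.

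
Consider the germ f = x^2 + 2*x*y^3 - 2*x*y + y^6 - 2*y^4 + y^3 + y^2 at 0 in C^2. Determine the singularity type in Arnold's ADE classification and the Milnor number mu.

Type A_2, Milnor number mu = 2.

The Hessian of f at 0 is [[2, -2], [-2, 2]] with rank 1, so corank 1. A Groebner basis of the Jacobian ideal J(f) in C{x,y} is {y^2, x - y}; counting standard monomials gives mu = 2. Corank 1: A-series; mu = 2 gives A_2.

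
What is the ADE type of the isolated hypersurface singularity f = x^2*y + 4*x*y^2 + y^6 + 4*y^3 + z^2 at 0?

The Hessian of f at 0 is [[0, 0, 0], [0, 0, 0], [0, 0, 2]] with rank 1, so corank 2. A Groebner basis of the Jacobian ideal J(f) in C{x,y,z} is {x^2/6 + y^5 - 2*y^2/3, x^3 + 8*y^3, x*y + 2*y^2, z}; counting standard monomials gives mu = 7. Corank 2; j^3 = y*(x + 2*y)^2 has shape L^2 M (L != M), so D-series; mu = 7 gives D_7.

D7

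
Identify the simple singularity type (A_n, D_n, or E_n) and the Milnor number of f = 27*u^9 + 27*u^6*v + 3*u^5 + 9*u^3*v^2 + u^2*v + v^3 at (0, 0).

The Hessian of f at 0 is [[0, 0], [0, 0]] with rank 0, so corank 2. A Groebner basis of the Jacobian ideal J(f) in C{u,v} is {v^3, u^2 + 3*v^2, u*v}; counting standard monomials gives mu = 4. Corank 2; j^3 = v*(u^2 + v^2) splits into three distinct lines over C (the quadratic factor has nonzero discriminant), so D_4.

Type D_4, Milnor number mu = 4.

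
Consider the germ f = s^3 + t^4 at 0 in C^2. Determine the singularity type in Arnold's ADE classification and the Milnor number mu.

Type E6, Milnor number mu = 6.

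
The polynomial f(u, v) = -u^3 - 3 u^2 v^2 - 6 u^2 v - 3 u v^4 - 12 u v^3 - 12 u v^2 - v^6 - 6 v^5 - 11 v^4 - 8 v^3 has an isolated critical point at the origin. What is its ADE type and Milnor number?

Type E6, Milnor number mu = 6.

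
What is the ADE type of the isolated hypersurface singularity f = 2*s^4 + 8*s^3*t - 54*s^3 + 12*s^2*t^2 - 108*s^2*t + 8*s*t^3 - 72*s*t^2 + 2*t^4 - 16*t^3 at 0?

E_6

The Hessian of f at 0 has rank 0. Corank 2; j^3 = -2*(3*s + 2*t)^3 is a perfect cube, so E-series; the 4-jet and mu = 6 give E_6.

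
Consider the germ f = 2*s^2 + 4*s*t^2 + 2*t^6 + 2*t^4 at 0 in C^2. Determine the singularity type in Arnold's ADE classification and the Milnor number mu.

Type A5, Milnor number mu = 5.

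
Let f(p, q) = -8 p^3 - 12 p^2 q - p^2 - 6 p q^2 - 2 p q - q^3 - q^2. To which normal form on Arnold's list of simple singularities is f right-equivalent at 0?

The Hessian of f at 0 has rank 1. Corank 1: A-series; mu = 2 gives A_2.

A2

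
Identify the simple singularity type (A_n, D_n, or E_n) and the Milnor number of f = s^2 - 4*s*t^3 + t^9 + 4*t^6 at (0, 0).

Type A8, Milnor number mu = 8.

The Hessian of f at 0 has rank 1. Corank 1: A-series; mu = 8 gives A_8.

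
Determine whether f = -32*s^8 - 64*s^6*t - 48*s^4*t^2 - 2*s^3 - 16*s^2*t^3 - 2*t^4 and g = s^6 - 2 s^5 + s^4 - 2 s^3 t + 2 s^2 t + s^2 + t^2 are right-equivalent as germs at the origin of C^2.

The Hessian of f at 0 is [[0, 0], [0, 0]] with rank 0, so corank 2. A Groebner basis of the Jacobian ideal J(f) in C{s,t} is {t^3, s^2}; counting standard monomials gives mu = 6. Corank 2; j^3 = -2*s^3 is a perfect cube, so E-series; the 4-jet and mu = 6 give E_6. The Hessian of g at 0 is [[2, 0], [0, 2]] with rank 2, so corank 0. A Groebner basis of the Jacobian ideal J(g) in C{s,t} is {s, t}; counting standard monomials gives mu = 1. Corank 0: nondegenerate Morse point, so A_1. f is E_6 but g is A_1, hence not right-equivalent.

No.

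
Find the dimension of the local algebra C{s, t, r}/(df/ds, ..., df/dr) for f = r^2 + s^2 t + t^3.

The Hessian of f at 0 is [[0, 0, 0], [0, 0, 0], [0, 0, 2]] with rank 1, so corank 2. A Groebner basis of the Jacobian ideal J(f) in C{s,t,r} is {t^3, s^2 + 3*t^2, s*t, r}; counting standard monomials gives mu = 4. Corank 2; j^3 = t*(s^2 + t^2) splits into three distinct lines over C (the quadratic factor has nonzero discriminant), so D_4.

4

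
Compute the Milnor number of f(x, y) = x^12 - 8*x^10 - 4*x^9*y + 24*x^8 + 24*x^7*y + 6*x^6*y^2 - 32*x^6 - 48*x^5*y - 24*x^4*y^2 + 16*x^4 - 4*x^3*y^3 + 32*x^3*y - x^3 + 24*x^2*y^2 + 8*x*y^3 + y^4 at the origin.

6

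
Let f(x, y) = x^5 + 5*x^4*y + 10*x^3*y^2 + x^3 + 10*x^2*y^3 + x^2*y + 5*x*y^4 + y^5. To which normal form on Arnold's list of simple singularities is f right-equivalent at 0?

The Hessian of f at 0 has rank 0. Corank 2; j^3 = x^2*(x + y) has shape L^2 M (L != M), so D-series; mu = 6 gives D_6.

D_{6}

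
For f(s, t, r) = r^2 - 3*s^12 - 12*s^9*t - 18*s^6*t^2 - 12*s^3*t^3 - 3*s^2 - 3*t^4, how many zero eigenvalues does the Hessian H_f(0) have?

1

Hessian at 0 has rank 2.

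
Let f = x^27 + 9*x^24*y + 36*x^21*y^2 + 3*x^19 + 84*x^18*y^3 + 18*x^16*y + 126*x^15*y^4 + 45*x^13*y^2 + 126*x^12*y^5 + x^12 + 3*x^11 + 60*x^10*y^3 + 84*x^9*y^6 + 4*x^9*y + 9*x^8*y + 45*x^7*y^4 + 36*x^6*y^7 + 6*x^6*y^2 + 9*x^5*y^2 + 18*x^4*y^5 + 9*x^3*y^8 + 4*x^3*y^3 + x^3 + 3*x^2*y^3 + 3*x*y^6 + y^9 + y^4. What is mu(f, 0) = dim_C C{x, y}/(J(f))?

6

The Hessian of f at 0 has rank 0. Corank 2; j^3 = x^3 is a perfect cube, so E-series; the 4-jet and mu = 6 give E_6.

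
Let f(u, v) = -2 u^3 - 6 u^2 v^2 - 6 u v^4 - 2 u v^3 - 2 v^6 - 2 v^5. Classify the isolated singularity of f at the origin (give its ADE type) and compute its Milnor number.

The Hessian of f at 0 is [[0, 0], [0, 0]] with rank 0, so corank 2. A Groebner basis of the Jacobian ideal J(f) in C{u,v} is {-u^2 + v^4 - v^3/3, u^3, u^2*v + u^2/3 + v^3/9, u^2 + u*v^2 + v^3/3}; counting standard monomials gives mu = 7. Corank 2; j^3 = -2*u^3 is a perfect cube, so E-series; the 4-jet and mu = 7 give E_7.

Type E_{7}, Milnor number mu = 7.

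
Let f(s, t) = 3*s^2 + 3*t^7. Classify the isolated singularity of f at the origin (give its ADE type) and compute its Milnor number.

Type A_6, Milnor number mu = 6.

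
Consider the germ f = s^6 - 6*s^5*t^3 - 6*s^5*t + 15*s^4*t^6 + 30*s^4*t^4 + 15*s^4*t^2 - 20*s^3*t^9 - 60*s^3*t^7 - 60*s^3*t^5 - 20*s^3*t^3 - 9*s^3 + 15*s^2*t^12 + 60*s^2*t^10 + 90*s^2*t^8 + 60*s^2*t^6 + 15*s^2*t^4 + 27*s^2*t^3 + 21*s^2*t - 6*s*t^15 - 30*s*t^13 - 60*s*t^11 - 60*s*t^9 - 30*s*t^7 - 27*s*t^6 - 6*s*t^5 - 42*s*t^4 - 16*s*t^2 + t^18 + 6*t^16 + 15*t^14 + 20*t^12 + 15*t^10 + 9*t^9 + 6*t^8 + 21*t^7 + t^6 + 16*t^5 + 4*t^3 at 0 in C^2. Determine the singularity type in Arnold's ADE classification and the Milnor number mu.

Type D7, Milnor number mu = 7.

The Hessian of f at 0 has rank 0. Corank 2; j^3 = -(s - t)*(3*s - 2*t)^2 has shape L^2 M (L != M), so D-series; mu = 7 gives D_7.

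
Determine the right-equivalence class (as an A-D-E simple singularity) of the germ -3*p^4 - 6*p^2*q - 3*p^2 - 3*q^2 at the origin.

The Hessian of f at 0 has rank 2. Corank 0: nondegenerate Morse point, so A_1.

A_1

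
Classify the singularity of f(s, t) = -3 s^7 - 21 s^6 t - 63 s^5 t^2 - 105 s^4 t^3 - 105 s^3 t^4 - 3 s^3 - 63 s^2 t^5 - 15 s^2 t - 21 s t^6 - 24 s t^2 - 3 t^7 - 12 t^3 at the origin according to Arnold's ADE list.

The Hessian of f at 0 is [[0, 0], [0, 0]] with rank 0, so corank 2. A Groebner basis of the Jacobian ideal J(f) in C{s,t} is {s*t/7 + t^6 + 2*t^2/7, s*t^2 + 2*t^3, s^2 + 3*s*t + 2*t^2}; counting standard monomials gives mu = 8. Corank 2; j^3 = -3*(s + t)*(s + 2*t)^2 has shape L^2 M (L != M), so D-series; mu = 8 gives D_8.

D_{8}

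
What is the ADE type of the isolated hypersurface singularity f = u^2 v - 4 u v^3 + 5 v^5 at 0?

The Hessian of f at 0 has rank 0. Corank 2; j^3 = u^2*v has shape L^2 M (L != M), so D-series; mu = 6 gives D_6.

D6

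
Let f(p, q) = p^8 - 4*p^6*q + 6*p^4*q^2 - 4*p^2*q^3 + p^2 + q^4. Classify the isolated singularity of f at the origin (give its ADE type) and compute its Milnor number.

Type A_3, Milnor number mu = 3.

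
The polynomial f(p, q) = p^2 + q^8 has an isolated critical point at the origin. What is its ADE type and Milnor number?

Type A_7, Milnor number mu = 7.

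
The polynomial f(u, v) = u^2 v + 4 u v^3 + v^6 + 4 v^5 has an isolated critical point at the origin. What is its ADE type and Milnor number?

Type D7, Milnor number mu = 7.

The Hessian of f at 0 has rank 0. Corank 2; j^3 = u^2*v has shape L^2 M (L != M), so D-series; mu = 7 gives D_7.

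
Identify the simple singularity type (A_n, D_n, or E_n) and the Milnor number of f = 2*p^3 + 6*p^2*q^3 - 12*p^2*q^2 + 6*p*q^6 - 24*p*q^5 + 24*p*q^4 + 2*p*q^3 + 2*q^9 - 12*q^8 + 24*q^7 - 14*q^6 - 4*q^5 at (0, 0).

The Hessian of f at 0 has rank 0. Corank 2; j^3 = 2*p^3 is a perfect cube, so E-series; the 4-jet and mu = 7 give E_7.

Type E_7, Milnor number mu = 7.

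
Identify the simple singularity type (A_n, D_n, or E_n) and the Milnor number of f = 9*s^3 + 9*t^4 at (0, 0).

The Hessian of f at 0 has rank 0. Corank 2; j^3 = 9*s^3 is a perfect cube, so E-series; the 4-jet and mu = 6 give E_6.

Type E_6, Milnor number mu = 6.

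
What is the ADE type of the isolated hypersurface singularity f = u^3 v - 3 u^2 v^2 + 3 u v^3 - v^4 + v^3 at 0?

The Hessian of f at 0 has rank 0. Corank 2; j^3 = v^3 is a perfect cube, so E-series; the 4-jet and mu = 7 give E_7.

E_7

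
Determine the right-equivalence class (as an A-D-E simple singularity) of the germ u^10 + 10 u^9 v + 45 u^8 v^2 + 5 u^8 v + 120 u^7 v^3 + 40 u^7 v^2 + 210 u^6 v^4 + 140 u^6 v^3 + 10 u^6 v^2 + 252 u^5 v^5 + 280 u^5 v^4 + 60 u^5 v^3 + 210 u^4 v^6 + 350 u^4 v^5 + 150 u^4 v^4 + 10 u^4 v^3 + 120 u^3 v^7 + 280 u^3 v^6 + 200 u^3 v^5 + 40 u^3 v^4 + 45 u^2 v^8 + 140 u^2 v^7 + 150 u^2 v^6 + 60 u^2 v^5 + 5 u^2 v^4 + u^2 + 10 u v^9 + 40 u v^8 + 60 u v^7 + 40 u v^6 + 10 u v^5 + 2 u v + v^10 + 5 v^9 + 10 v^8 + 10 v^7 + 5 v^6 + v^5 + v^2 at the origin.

A_4

The Hessian of f at 0 has rank 1. Corank 1: A-series; mu = 4 gives A_4.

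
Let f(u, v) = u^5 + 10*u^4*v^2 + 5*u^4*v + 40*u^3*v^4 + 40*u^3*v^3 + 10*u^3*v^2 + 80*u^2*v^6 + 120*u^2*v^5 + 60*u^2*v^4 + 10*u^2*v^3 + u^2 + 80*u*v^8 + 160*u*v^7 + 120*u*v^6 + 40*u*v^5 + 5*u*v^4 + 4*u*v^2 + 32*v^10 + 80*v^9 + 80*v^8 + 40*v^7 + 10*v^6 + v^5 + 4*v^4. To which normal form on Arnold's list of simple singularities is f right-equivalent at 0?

The Hessian of f at 0 has rank 1. Corank 1: A-series; mu = 4 gives A_4.

A4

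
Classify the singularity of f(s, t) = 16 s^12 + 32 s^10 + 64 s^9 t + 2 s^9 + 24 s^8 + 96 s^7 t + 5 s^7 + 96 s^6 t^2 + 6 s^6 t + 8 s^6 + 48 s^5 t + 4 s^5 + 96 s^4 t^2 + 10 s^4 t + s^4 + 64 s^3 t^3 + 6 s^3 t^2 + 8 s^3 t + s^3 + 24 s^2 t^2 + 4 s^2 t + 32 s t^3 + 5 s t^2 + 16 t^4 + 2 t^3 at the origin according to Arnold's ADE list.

D_5

The Hessian of f at 0 has rank 0. Corank 2; j^3 = (s + t)^2*(s + 2*t) has shape L^2 M (L != M), so D-series; mu = 5 gives D_5.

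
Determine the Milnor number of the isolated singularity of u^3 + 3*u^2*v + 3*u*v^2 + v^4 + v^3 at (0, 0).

6

The Hessian of f at 0 has rank 0. Corank 2; j^3 = (u + v)^3 is a perfect cube, so E-series; the 4-jet and mu = 6 give E_6.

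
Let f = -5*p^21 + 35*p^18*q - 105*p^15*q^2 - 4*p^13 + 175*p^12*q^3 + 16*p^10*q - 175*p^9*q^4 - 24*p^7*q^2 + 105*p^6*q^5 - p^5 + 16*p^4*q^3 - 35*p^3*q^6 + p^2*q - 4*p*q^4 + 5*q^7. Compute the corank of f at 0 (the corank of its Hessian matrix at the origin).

2

The Hessian at 0 is [[0, 0], [0, 0]] of rank 0; hence corank 2.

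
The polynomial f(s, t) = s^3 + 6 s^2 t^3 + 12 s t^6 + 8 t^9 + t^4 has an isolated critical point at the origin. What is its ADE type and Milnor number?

Type E_6, Milnor number mu = 6.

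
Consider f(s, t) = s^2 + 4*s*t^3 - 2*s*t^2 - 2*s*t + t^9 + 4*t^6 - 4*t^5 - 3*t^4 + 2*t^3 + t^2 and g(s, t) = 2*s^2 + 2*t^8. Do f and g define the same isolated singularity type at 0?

No.

The Hessian of f at 0 has rank 1. Corank 1: A-series; mu = 8 gives A_8. The Hessian of g at 0 has rank 1. Corank 1: A-series; mu = 7 gives A_7. f is A_8 but g is A_7, hence not right-equivalent.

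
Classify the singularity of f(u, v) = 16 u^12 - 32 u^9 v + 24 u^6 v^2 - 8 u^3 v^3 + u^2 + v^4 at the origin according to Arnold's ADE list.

A3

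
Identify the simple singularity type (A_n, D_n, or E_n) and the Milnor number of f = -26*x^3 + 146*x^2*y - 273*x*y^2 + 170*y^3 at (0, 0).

Type D_4, Milnor number mu = 4.

The Hessian of f at 0 is [[0, 0], [0, 0]] with rank 0, so corank 2. A Groebner basis of the Jacobian ideal J(f) in C{x,y} is {y^3, x^2 - 69*y^2/22, x*y - 39*y^2/22}; counting standard monomials gives mu = 4. Corank 2; j^3 = -(x - 2*y)*(26*x^2 - 94*x*y + 85*y^2) splits into three distinct lines over C (the quadratic factor has nonzero discriminant), so D_4.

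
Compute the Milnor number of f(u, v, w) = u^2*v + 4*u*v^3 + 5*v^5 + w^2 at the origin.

6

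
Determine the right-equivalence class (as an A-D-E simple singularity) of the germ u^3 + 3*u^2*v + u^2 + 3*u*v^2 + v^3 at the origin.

The Hessian of f at 0 has rank 1. Corank 1: A-series; mu = 2 gives A_2.

A_2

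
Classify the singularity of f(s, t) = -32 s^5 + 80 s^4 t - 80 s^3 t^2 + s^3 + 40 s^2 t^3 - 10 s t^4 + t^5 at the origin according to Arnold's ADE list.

E_{8}

The Hessian of f at 0 has rank 0. Corank 2; j^3 = s^3 is a perfect cube, so E-series; the 5-jet and mu = 8 give E_8.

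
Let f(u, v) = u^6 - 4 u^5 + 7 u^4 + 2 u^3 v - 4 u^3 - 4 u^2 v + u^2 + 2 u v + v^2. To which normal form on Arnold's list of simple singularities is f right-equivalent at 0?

A_{3}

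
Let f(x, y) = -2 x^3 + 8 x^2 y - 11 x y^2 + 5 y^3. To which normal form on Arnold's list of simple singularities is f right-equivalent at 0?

D_4

The Hessian of f at 0 has rank 0. Corank 2; j^3 = -(x - y)*(2*x^2 - 6*x*y + 5*y^2) splits into three distinct lines over C (the quadratic factor has nonzero discriminant), so D_4.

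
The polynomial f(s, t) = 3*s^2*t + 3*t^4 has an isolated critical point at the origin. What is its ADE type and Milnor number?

The Hessian of f at 0 is [[0, 0], [0, 0]] with rank 0, so corank 2. A Groebner basis of the Jacobian ideal J(f) in C{s,t} is {s^3, s^2/4 + t^3, s*t}; counting standard monomials gives mu = 5. Corank 2; j^3 = 3*s^2*t has shape L^2 M (L != M), so D-series; mu = 5 gives D_5.

Type D_5, Milnor number mu = 5.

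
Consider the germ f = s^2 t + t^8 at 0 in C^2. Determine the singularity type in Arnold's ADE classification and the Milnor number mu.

Type D_9, Milnor number mu = 9.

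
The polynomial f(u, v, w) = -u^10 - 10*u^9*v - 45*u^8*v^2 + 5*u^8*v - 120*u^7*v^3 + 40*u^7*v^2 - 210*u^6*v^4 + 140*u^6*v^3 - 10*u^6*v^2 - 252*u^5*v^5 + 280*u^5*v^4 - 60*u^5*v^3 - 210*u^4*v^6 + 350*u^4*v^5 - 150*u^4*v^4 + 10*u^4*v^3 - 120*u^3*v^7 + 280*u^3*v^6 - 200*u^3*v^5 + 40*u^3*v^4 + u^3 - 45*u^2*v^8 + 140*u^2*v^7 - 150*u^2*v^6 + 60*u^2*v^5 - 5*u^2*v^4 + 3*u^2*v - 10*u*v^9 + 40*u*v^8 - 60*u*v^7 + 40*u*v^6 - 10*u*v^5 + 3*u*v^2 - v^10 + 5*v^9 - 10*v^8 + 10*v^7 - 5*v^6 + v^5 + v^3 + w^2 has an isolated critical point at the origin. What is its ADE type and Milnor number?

The Hessian of f at 0 has rank 1. Corank 2; j^3 = (u + v)^3 is a perfect cube, so E-series; the 5-jet and mu = 8 give E_8.

Type E8, Milnor number mu = 8.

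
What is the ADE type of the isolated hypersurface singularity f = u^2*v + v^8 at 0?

D9

The Hessian of f at 0 is [[0, 0], [0, 0]] with rank 0, so corank 2. A Groebner basis of the Jacobian ideal J(f) in C{u,v} is {u^2/8 + v^7, u^3, u*v}; counting standard monomials gives mu = 9. Corank 2; j^3 = u^2*v has shape L^2 M (L != M), so D-series; mu = 9 gives D_9.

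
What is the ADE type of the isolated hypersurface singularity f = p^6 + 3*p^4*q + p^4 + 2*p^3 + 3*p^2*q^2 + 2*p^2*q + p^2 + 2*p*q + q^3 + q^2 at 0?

A2

The Hessian of f at 0 has rank 1. Corank 1: A-series; mu = 2 gives A_2.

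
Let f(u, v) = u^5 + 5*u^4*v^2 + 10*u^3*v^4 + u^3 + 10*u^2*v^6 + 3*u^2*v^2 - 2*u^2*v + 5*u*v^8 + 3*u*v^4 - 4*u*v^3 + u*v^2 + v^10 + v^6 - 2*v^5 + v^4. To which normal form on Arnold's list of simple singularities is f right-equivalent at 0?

D6

The Hessian of f at 0 has rank 0. Corank 2; j^3 = u*(u - v)^2 has shape L^2 M (L != M), so D-series; mu = 6 gives D_6.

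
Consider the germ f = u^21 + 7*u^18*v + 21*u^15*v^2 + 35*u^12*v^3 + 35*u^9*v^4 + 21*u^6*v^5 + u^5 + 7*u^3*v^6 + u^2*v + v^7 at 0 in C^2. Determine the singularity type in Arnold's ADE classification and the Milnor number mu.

Type D8, Milnor number mu = 8.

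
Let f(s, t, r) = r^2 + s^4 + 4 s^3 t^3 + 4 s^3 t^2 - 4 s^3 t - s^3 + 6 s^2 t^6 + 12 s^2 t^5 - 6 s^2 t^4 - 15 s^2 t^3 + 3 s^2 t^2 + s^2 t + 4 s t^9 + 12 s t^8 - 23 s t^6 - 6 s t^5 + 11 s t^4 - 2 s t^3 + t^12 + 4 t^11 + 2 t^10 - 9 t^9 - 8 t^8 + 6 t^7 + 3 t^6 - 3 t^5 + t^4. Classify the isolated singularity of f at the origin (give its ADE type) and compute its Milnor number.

Type D_{5}, Milnor number mu = 5.

The Hessian of f at 0 is [[0, 0, 0], [0, 0, 0], [0, 0, 2]] with rank 1, so corank 2. A Groebner basis of the Jacobian ideal J(f) in C{s,t,r} is {s*t^2, s*t/5 + t^3, s^2 - 4*s*t/5, r}; counting standard monomials gives mu = 5. Corank 2; j^3 = -s^2*(s - t) has shape L^2 M (L != M), so D-series; mu = 5 gives D_5.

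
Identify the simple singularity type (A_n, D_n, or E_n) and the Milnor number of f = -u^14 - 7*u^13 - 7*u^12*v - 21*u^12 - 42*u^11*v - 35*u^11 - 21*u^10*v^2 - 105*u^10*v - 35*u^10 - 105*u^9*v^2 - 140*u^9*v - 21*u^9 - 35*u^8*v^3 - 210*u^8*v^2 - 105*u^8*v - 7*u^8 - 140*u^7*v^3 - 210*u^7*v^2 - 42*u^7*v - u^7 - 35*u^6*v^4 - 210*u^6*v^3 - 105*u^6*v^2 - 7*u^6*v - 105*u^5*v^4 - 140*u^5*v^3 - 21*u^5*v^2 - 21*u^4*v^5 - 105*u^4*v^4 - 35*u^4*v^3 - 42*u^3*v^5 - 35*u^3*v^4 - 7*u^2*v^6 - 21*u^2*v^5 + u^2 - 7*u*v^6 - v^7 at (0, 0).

Type A6, Milnor number mu = 6.

The Hessian of f at 0 has rank 1. Corank 1: A-series; mu = 6 gives A_6.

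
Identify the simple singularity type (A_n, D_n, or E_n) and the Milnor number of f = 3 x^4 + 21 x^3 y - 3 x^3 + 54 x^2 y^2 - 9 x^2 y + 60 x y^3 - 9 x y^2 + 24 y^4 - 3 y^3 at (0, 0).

The Hessian of f at 0 is [[0, 0], [0, 0]] with rank 0, so corank 2. A Groebner basis of the Jacobian ideal J(f) in C{x,y} is {3*x^2 + 6*x*y + y^4 - y^3 + 3*y^2, x^3 - 9*x^2 - 18*x*y + 4*y^3 - 9*y^2, x^2*y + 5*x^2 + 10*x*y - 8*y^3/3 + 5*y^2, -2*x^2 + x*y^2 - 4*x*y + 5*y^3/3 - 2*y^2}; counting standard monomials gives mu = 7. Corank 2; j^3 = -3*(x + y)^3 is a perfect cube, so E-series; the 4-jet and mu = 7 give E_7.

Type E_{7}, Milnor number mu = 7.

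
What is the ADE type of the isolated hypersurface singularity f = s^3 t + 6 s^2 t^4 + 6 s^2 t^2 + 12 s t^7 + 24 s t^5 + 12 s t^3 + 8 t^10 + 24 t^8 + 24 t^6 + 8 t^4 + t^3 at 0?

The Hessian of f at 0 has rank 0. Corank 2; j^3 = t^3 is a perfect cube, so E-series; the 4-jet and mu = 7 give E_7.

E7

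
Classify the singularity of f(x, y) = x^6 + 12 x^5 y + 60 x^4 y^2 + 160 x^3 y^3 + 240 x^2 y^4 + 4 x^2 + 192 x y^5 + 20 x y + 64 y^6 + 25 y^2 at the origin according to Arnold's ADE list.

A5

The Hessian of f at 0 has rank 1. Corank 1: A-series; mu = 5 gives A_5.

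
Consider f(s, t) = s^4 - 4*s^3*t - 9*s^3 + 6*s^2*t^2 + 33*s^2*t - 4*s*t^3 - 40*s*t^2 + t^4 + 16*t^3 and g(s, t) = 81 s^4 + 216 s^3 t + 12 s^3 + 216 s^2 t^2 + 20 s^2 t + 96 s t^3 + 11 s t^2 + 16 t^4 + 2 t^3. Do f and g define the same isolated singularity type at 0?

The Hessian of f at 0 has rank 0. Corank 2; j^3 = -(s - t)*(3*s - 4*t)^2 has shape L^2 M (L != M), so D-series; mu = 5 gives D_5. The Hessian of g at 0 has rank 0. Corank 2; j^3 = (2*s + t)^2*(3*s + 2*t) has shape L^2 M (L != M), so D-series; mu = 5 gives D_5. Both have type D_5, hence right-equivalent.

Yes.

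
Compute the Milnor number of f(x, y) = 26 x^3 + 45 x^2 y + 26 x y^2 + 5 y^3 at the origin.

4

The Hessian of f at 0 has rank 0. Corank 2; j^3 = (2*x + y)*(13*x^2 + 16*x*y + 5*y^2) splits into three distinct lines over C (the quadratic factor has nonzero discriminant), so D_4.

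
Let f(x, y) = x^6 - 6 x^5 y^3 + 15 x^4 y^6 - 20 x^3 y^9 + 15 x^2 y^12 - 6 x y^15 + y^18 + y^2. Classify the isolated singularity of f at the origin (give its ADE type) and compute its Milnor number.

The Hessian of f at 0 has rank 1. Corank 1: A-series; mu = 5 gives A_5.

Type A_5, Milnor number mu = 5.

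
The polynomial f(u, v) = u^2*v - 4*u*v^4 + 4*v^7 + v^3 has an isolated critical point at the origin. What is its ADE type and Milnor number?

Type D_{4}, Milnor number mu = 4.

The Hessian of f at 0 has rank 0. Corank 2; j^3 = v*(u^2 + v^2) splits into three distinct lines over C (the quadratic factor has nonzero discriminant), so D_4.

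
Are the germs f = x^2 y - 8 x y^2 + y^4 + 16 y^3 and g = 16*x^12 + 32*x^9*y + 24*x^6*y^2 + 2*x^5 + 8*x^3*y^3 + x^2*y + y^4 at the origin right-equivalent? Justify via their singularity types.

The Hessian of f at 0 is [[0, 0], [0, 0]] with rank 0, so corank 2. A Groebner basis of the Jacobian ideal J(f) in C{x,y} is {x^3 + 16*x^2 - 256*y^2, x^2/4 + y^3 - 4*y^2, x*y - 4*y^2}; counting standard monomials gives mu = 5. Corank 2; j^3 = y*(x - 4*y)^2 has shape L^2 M (L != M), so D-series; mu = 5 gives D_5. The Hessian of g at 0 is [[0, 0], [0, 0]] with rank 0, so corank 2. A Groebner basis of the Jacobian ideal J(g) in C{x,y} is {x^3, x^2/4 + y^3, x*y}; counting standard monomials gives mu = 5. Corank 2; j^3 = x^2*y has shape L^2 M (L != M), so D-series; mu = 5 gives D_5. Both have type D_5, hence right-equivalent.

Yes.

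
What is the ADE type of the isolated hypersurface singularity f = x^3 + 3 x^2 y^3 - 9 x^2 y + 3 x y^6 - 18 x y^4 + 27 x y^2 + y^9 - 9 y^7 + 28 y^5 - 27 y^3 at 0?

The Hessian of f at 0 has rank 0. Corank 2; j^3 = (x - 3*y)^3 is a perfect cube, so E-series; the 5-jet and mu = 8 give E_8.

E_8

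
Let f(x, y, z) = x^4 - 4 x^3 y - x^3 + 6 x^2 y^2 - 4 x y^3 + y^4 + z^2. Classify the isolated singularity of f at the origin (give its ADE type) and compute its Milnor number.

Type E6, Milnor number mu = 6.

The Hessian of f at 0 has rank 1. Corank 2; j^3 = -x^3 is a perfect cube, so E-series; the 4-jet and mu = 6 give E_6.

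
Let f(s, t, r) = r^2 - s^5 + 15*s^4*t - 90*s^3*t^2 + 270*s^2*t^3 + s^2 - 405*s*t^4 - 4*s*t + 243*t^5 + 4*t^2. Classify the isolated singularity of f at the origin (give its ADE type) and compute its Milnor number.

The Hessian of f at 0 is [[2, -4, 0], [-4, 8, 0], [0, 0, 2]] with rank 2, so corank 1. A Groebner basis of the Jacobian ideal J(f) in C{s,t,r} is {t^4, s - 2*t, r}; counting standard monomials gives mu = 4. Corank 1: A-series; mu = 4 gives A_4.

Type A_{4}, Milnor number mu = 4.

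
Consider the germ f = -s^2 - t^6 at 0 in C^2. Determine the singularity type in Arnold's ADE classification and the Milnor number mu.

The Hessian of f at 0 has rank 1. Corank 1: A-series; mu = 5 gives A_5.

Type A5, Milnor number mu = 5.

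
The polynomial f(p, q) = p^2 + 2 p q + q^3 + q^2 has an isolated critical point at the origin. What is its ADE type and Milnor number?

Type A_{2}, Milnor number mu = 2.

The Hessian of f at 0 is [[2, 2], [2, 2]] with rank 1, so corank 1. A Groebner basis of the Jacobian ideal J(f) in C{p,q} is {q^2, p + q}; counting standard monomials gives mu = 2. Corank 1: A-series; mu = 2 gives A_2.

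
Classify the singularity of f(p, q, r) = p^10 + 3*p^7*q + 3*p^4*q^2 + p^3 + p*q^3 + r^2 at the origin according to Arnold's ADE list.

E7

The Hessian of f at 0 has rank 1. Corank 2; j^3 = p^3 is a perfect cube, so E-series; the 4-jet and mu = 7 give E_7.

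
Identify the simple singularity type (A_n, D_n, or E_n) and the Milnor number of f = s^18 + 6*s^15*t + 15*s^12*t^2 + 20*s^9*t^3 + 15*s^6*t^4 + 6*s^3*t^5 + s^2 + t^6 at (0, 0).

The Hessian of f at 0 has rank 1. Corank 1: A-series; mu = 5 gives A_5.

Type A_{5}, Milnor number mu = 5.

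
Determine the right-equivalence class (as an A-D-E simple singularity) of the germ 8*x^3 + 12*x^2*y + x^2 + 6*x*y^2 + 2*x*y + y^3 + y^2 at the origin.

The Hessian of f at 0 has rank 1. Corank 1: A-series; mu = 2 gives A_2.

A_{2}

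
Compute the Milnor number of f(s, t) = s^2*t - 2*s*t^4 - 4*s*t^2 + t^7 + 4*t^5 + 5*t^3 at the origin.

The Hessian of f at 0 is [[0, 0], [0, 0]] with rank 0, so corank 2. A Groebner basis of the Jacobian ideal J(f) in C{s,t} is {t^3, s^2 - t^2, s*t - 2*t^2}; counting standard monomials gives mu = 4. Corank 2; j^3 = t*(s^2 - 4*s*t + 5*t^2) splits into three distinct lines over C (the quadratic factor has nonzero discriminant), so D_4.

4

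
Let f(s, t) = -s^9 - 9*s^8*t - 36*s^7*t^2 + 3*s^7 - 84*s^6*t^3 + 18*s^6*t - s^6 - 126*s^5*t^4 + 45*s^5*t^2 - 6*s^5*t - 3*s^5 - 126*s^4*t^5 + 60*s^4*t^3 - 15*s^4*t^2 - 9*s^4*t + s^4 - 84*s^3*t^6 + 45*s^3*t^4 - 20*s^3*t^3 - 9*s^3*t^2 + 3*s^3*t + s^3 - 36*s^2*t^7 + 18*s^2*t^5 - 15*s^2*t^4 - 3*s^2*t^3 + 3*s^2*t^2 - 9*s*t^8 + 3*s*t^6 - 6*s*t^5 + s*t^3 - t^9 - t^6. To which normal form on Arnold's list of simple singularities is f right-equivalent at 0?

E7

The Hessian of f at 0 has rank 0. Corank 2; j^3 = s^3 is a perfect cube, so E-series; the 4-jet and mu = 7 give E_7.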